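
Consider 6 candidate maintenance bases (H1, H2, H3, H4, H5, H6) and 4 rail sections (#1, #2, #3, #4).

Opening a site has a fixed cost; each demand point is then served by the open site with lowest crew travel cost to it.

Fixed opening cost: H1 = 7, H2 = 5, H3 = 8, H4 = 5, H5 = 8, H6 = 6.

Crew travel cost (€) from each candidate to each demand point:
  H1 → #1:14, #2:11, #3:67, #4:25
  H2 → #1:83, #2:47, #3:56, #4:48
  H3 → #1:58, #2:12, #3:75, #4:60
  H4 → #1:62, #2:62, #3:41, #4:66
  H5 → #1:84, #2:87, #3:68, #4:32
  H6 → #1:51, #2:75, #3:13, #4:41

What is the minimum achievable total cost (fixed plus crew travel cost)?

Open {H1, H6}: assign each demand point to its cheapest open site.
  #1→H1 14, #2→H1 11, #3→H6 13, #4→H1 25
  crew travel cost 63, fixed 13 → total 76.
Compare {H1, H2, H6}: crew travel cost 63 + fixed 18 = 81.
Compare {H1, H4, H6}: crew travel cost 63 + fixed 18 = 81.
Compare {H1, H3, H6}: crew travel cost 63 + fixed 21 = 84.
All other subsets cost ≥ 81. Minimum total cost: 76.

76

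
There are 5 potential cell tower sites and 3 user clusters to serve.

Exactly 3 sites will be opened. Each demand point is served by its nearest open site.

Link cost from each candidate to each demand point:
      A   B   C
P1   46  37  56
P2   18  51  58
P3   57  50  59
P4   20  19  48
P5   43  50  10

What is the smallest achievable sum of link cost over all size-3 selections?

47

Open {P2, P4, P5}.
  A→P2 18, B→P4 19, C→P5 10  ⇒ total 47.
Compare {P1, P4, P5}: total 49.
Compare {P3, P4, P5}: total 49.
No size-3 selection does better; minimum is 47.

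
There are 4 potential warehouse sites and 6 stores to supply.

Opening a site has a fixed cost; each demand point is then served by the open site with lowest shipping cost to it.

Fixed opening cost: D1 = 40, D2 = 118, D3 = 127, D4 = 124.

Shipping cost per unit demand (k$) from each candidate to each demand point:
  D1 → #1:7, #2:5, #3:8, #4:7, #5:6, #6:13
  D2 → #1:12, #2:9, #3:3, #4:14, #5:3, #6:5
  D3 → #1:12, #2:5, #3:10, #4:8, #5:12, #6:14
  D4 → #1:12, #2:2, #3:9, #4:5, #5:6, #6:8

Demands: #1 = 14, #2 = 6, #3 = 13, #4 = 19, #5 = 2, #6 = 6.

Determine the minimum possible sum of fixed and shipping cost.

494

Open {D1, D2}: assign each demand point to its cheapest open site.
  #1→D1 14×7=98, #2→D1 6×5=30, #3→D2 13×3=39, #4→D1 19×7=133, #5→D2 2×3=6, #6→D2 6×5=30
  shipping cost 336, fixed 158 → total 494.
Compare {D1}: shipping cost 455 + fixed 40 = 495.
Compare {D1, D4}: shipping cost 369 + fixed 164 = 533.
Compare {D1, D2, D4}: shipping cost 280 + fixed 282 = 562.
All other subsets cost ≥ 495. Minimum total cost: 494.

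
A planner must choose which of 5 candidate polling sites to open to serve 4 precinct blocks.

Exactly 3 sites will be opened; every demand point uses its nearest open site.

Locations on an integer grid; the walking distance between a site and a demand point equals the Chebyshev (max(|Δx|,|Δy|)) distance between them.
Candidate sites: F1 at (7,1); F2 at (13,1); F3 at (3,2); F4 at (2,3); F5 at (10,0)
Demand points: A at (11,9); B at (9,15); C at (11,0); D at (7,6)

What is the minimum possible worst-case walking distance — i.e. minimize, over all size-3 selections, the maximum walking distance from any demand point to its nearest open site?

12

Open {F1, F2, F4}.
  Farthest demand point is B at walking distance 12 (to F4); all others are ≤ 12.
With {F1, F3, F4} the worst case is 12.
With {F1, F4, F5} the worst case is 12.
No size-3 selection achieves below 12.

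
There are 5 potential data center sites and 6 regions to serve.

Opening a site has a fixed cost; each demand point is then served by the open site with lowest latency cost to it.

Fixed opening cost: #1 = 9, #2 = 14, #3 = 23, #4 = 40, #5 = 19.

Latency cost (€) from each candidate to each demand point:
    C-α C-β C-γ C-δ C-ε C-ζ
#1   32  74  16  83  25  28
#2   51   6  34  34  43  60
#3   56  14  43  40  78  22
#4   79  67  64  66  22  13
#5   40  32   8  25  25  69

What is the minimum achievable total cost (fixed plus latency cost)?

164

Open {#1, #2}: assign each demand point to its cheapest open site.
  C-α→#1 32, C-β→#2 6, C-γ→#1 16, C-δ→#2 34, C-ε→#1 25, C-ζ→#1 28
  latency cost 141, fixed 23 → total 164.
Compare {#1, #2, #5}: latency cost 124 + fixed 42 = 166.
Compare {#3, #5}: latency cost 134 + fixed 42 = 176.
Compare {#1, #3, #5}: latency cost 126 + fixed 51 = 177.
All other subsets cost ≥ 166. Minimum total cost: 164.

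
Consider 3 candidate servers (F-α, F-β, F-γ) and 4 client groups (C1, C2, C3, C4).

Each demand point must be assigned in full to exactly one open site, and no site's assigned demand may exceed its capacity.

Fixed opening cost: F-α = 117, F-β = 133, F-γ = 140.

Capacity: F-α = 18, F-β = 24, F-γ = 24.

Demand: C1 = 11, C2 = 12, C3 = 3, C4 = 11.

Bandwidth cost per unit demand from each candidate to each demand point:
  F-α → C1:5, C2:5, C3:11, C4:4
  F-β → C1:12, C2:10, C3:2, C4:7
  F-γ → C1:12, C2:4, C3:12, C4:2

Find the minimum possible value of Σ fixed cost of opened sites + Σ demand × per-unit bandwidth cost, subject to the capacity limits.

415

Open {F-α, F-γ}; cheapest assignment that respects the capacities:
  F-α (cap 18, load 14): C1, C3 — cost 11×5 + 3×11 = 88
  F-γ (cap 24, load 23): C2, C4 — cost 12×4 + 11×2 = 70
  Shipping 158, fixed 257 → total 415.
  Any other capacity-feasible assignment to {F-α, F-γ} ships for at least 158.
Compare {F-β, F-γ}: its best feasible assignment gives total 481.
Compare {F-α, F-β, F-γ}: its best feasible assignment gives total 521.
Every other set of open sites that can feasibly serve all demand totals ≥ 481 even under its best assignment. Minimum: 415.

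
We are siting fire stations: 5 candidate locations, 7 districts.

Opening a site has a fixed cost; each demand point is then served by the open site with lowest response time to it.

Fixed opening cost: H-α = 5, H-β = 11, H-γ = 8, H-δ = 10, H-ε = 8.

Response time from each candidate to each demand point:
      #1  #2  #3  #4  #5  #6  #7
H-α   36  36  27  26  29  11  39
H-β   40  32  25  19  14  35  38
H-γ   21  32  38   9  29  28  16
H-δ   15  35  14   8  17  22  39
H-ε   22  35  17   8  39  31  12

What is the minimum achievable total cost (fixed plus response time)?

Open {H-α, H-δ, H-ε}: assign each demand point to its cheapest open site.
  #1→H-δ 15, #2→H-δ 35, #3→H-δ 14, #4→H-δ 8, #5→H-δ 17, #6→H-α 11, #7→H-ε 12
  response time 112, fixed 23 → total 135.
Compare {H-α, H-γ, H-δ}: response time 113 + fixed 23 = 136.
Compare {H-α, H-β, H-ε}: response time 116 + fixed 24 = 140.
Compare {H-α, H-β, H-δ, H-ε}: response time 106 + fixed 34 = 140.
All other subsets cost ≥ 136. Minimum total cost: 135.

135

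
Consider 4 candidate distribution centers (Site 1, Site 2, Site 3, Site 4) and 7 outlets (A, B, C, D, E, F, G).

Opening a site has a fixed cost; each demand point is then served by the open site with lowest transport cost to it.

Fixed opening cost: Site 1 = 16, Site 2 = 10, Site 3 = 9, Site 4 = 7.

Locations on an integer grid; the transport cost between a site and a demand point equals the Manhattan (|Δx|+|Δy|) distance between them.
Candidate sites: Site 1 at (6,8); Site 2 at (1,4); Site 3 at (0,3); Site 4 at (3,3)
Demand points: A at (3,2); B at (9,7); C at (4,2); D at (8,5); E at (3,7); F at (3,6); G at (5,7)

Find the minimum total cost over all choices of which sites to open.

Open {Site 4}: assign each demand point to its cheapest open site.
  A→Site 4 1, B→Site 4 10, C→Site 4 2, D→Site 4 7, E→Site 4 4, F→Site 4 3, G→Site 4 6
  transport cost 33, fixed 7 → total 40.
Compare {Site 1, Site 4}: transport cost 21 + fixed 23 = 44.
Compare {Site 3, Site 4}: transport cost 33 + fixed 16 = 49.
Compare {Site 2, Site 4}: transport cost 33 + fixed 17 = 50.
All other subsets cost ≥ 44. Minimum total cost: 40.

40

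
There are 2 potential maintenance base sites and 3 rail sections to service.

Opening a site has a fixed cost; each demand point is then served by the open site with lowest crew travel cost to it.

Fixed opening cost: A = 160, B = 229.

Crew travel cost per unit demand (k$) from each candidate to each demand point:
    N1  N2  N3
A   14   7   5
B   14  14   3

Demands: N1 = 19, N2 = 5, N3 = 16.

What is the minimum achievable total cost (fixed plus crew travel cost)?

541

Open {A}: assign each demand point to its cheapest open site.
  N1→A 19×14=266, N2→A 5×7=35, N3→A 16×5=80
  crew travel cost 381, fixed 160 → total 541.
Compare {B}: crew travel cost 384 + fixed 229 = 613.
Compare {A, B}: crew travel cost 349 + fixed 389 = 738.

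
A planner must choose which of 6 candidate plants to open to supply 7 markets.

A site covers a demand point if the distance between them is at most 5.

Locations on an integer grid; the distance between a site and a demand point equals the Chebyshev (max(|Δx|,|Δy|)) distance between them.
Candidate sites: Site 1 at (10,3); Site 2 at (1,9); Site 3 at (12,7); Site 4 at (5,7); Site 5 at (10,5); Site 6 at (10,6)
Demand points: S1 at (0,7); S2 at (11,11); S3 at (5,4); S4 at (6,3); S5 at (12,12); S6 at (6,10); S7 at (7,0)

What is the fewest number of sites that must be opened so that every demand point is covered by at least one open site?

3

Coverage sets (demand points within 5 of each site):
  Site 1: {S3, S4, S7}
  Site 2: {S1, S3, S6}
  Site 3: {S2, S5}
  Site 4: {S1, S3, S4, S6}
  Site 5: {S3, S4, S6, S7}
  Site 6: {S2, S3, S4, S6}
No 2 sites suffice: every size-2 union leaves at least one demand point uncovered.
But {Site 1, Site 2, Site 3} covers everything, so the minimum is 3.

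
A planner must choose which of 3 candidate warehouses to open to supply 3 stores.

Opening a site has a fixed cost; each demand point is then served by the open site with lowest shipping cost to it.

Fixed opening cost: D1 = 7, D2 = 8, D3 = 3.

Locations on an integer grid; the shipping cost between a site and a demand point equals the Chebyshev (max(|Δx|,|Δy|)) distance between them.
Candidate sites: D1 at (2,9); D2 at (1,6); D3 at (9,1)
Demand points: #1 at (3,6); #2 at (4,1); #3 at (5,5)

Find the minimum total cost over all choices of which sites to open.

18

Open {D3}: assign each demand point to its cheapest open site.
  #1→D3 6, #2→D3 5, #3→D3 4
  shipping cost 15, fixed 3 → total 18.
Compare {D2}: shipping cost 11 + fixed 8 = 19.
Compare {D1}: shipping cost 15 + fixed 7 = 22.
Compare {D1, D3}: shipping cost 12 + fixed 10 = 22.
All other subsets cost ≥ 19. Minimum total cost: 18.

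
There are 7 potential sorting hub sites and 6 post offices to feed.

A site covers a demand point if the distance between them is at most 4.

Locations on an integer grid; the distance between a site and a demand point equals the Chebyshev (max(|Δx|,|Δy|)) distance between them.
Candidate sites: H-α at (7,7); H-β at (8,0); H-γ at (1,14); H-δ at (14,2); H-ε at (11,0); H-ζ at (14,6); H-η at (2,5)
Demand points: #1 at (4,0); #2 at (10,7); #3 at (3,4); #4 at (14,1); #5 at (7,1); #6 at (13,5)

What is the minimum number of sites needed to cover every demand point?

Coverage sets (demand points within 4 of each site):
  H-α: {#2, #3}
  H-β: {#1, #5}
  H-γ: {}
  H-δ: {#4, #6}
  H-ε: {#4, #5}
  H-ζ: {#2, #6}
  H-η: {#3}
No 2 sites suffice: every size-2 union leaves at least one demand point uncovered.
But {H-α, H-β, H-δ} covers everything, so the minimum is 3.

3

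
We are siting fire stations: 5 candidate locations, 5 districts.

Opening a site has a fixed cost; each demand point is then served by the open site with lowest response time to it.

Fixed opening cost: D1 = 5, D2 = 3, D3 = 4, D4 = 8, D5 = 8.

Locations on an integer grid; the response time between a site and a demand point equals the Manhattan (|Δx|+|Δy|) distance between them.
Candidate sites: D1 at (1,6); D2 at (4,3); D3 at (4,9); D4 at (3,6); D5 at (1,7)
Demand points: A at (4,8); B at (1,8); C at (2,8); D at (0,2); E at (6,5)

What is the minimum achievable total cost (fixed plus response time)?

Open {D2, D3}: assign each demand point to its cheapest open site.
  A→D3 1, B→D3 4, C→D3 3, D→D2 5, E→D2 4
  response time 17, fixed 7 → total 24.
Compare {D1}: response time 21 + fixed 5 = 26.
Compare {D1, D3}: response time 17 + fixed 9 = 26.
Compare {D1, D2}: response time 19 + fixed 8 = 27.
All other subsets cost ≥ 26. Minimum total cost: 24.

24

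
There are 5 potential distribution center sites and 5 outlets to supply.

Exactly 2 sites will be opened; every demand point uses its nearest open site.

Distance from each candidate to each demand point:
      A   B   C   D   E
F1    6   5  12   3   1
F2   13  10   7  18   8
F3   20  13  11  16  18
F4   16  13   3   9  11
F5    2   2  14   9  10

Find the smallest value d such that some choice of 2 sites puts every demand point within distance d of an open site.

Open {F1, F4}.
  Farthest demand point is A at distance 6 (to F1); all others are ≤ 6.
With {F1, F2} the worst case is 7.
With {F2, F5} the worst case is 9.
No size-2 selection achieves below 6.

6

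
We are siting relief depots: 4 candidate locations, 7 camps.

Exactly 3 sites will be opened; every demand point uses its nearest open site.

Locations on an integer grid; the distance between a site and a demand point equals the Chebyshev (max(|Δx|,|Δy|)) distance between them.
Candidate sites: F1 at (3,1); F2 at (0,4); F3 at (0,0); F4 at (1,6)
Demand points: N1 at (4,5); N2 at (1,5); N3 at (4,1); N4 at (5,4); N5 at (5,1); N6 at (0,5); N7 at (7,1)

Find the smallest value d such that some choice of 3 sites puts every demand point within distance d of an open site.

Open {F1, F2, F3}.
  Farthest demand point is N1 at distance 4 (to F1); all others are ≤ 4.
With {F1, F2, F4} the worst case is 4.
With {F1, F3, F4} the worst case is 4.
No size-3 selection achieves below 4.

4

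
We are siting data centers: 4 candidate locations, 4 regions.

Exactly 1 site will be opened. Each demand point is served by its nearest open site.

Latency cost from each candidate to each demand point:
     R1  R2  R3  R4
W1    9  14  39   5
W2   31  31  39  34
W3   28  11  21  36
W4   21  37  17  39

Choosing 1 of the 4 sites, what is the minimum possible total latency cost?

67

Open {W1}.
  R1→W1 9, R2→W1 14, R3→W1 39, R4→W1 5  ⇒ total 67.
Compare {W3}: total 96.
Compare {W4}: total 114.
No size-1 selection does better; minimum is 67.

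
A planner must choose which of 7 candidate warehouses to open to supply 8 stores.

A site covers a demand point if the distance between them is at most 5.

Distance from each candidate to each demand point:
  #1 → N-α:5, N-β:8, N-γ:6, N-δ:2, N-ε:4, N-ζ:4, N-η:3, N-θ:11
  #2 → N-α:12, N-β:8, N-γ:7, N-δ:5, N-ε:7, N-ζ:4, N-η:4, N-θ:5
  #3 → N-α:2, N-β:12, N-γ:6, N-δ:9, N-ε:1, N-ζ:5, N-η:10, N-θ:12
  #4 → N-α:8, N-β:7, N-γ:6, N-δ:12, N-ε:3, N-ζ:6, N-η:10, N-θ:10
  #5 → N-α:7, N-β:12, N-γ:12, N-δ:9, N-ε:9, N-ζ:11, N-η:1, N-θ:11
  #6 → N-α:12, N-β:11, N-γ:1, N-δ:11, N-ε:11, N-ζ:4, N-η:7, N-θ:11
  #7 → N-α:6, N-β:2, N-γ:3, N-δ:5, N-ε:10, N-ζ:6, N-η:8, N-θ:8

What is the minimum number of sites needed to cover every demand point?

3

Coverage sets (demand points within 5 of each site):
  #1: {N-α, N-δ, N-ε, N-ζ, N-η}
  #2: {N-δ, N-ζ, N-η, N-θ}
  #3: {N-α, N-ε, N-ζ}
  #4: {N-ε}
  #5: {N-η}
  #6: {N-γ, N-ζ}
  #7: {N-β, N-γ, N-δ}
No 2 sites suffice: every size-2 union leaves at least one demand point uncovered.
But {#1, #2, #7} covers everything, so the minimum is 3.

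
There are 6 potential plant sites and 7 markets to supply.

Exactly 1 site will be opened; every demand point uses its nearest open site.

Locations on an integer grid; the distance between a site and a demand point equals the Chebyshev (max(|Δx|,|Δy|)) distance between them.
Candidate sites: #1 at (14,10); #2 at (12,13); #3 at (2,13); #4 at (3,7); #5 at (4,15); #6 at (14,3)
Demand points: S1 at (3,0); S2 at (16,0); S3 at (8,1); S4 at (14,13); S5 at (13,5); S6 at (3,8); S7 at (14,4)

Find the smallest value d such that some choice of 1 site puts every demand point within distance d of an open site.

11

Open {#1}.
  Farthest demand point is S1 at distance 11 (to #1); all others are ≤ 11.
With {#6} the worst case is 11.
With {#2} the worst case is 13.
No size-1 selection achieves below 11.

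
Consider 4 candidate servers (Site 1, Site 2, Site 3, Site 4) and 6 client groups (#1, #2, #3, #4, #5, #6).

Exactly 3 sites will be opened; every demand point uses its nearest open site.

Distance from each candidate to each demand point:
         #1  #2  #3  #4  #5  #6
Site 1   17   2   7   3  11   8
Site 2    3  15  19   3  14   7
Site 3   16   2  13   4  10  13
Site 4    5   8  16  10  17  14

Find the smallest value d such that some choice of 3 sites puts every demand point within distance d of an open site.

10

Open {Site 1, Site 2, Site 3}.
  Farthest demand point is #5 at distance 10 (to Site 3); all others are ≤ 10.
With {Site 1, Site 3, Site 4} the worst case is 10.
With {Site 1, Site 2, Site 4} the worst case is 11.
No size-3 selection achieves below 10.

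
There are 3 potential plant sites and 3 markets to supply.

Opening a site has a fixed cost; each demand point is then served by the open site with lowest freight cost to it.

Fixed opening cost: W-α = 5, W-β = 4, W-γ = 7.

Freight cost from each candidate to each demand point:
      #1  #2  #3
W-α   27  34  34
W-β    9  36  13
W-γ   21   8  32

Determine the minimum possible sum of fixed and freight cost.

Open {W-β, W-γ}: assign each demand point to its cheapest open site.
  #1→W-β 9, #2→W-γ 8, #3→W-β 13
  freight cost 30, fixed 11 → total 41.
Compare {W-α, W-β, W-γ}: freight cost 30 + fixed 16 = 46.
Compare {W-β}: freight cost 58 + fixed 4 = 62.
Compare {W-α, W-β}: freight cost 56 + fixed 9 = 65.
All other subsets cost ≥ 46. Minimum total cost: 41.

41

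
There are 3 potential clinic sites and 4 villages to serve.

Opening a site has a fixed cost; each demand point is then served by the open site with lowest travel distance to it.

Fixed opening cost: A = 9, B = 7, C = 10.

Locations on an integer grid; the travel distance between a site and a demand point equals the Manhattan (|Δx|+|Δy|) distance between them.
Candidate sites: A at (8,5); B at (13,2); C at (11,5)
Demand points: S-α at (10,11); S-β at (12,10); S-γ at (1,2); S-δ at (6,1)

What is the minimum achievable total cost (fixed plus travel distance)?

Open {A}: assign each demand point to its cheapest open site.
  S-α→A 8, S-β→A 9, S-γ→A 10, S-δ→A 6
  travel distance 33, fixed 9 → total 42.
Compare {C}: travel distance 35 + fixed 10 = 45.
Compare {B}: travel distance 41 + fixed 7 = 48.
Compare {A, C}: travel distance 29 + fixed 19 = 48.
All other subsets cost ≥ 45. Minimum total cost: 42.

42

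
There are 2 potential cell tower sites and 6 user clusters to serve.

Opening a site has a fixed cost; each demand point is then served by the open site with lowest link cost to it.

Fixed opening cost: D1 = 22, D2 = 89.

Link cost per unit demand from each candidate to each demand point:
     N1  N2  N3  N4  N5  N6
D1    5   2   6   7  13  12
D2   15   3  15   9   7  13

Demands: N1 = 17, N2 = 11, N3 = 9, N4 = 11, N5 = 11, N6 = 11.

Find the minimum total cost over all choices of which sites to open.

535

Open {D1}: assign each demand point to its cheapest open site.
  N1→D1 17×5=85, N2→D1 11×2=22, N3→D1 9×6=54, N4→D1 11×7=77, N5→D1 11×13=143, N6→D1 11×12=132
  link cost 513, fixed 22 → total 535.
Compare {D1, D2}: link cost 447 + fixed 111 = 558.
Compare {D2}: link cost 742 + fixed 89 = 831.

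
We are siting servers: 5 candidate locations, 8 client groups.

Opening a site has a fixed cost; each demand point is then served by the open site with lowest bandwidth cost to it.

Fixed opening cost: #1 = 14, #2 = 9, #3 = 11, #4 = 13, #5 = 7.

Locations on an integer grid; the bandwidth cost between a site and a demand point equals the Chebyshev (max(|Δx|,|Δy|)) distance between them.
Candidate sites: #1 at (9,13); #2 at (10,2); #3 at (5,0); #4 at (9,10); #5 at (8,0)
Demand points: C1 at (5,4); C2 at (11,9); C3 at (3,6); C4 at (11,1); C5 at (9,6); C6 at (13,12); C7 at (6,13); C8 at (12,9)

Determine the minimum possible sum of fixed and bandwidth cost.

Open {#4, #5}: assign each demand point to its cheapest open site.
  C1→#5 4, C2→#4 2, C3→#4 6, C4→#5 3, C5→#4 4, C6→#4 4, C7→#4 3, C8→#4 3
  bandwidth cost 29, fixed 20 → total 49.
Compare {#4}: bandwidth cost 37 + fixed 13 = 50.
Compare {#2, #4}: bandwidth cost 28 + fixed 22 = 50.
Compare {#1, #2}: bandwidth cost 32 + fixed 23 = 55.
All other subsets cost ≥ 50. Minimum total cost: 49.

49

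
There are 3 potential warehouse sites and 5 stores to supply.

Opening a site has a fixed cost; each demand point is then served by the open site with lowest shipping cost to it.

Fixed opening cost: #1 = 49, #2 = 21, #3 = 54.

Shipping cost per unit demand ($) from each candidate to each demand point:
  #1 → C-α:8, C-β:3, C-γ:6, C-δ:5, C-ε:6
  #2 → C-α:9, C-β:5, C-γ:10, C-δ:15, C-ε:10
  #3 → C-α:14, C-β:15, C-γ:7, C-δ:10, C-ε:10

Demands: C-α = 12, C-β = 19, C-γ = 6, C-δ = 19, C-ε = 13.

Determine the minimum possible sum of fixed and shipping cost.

411

Open {#1}: assign each demand point to its cheapest open site.
  C-α→#1 12×8=96, C-β→#1 19×3=57, C-γ→#1 6×6=36, C-δ→#1 19×5=95, C-ε→#1 13×6=78
  shipping cost 362, fixed 49 → total 411.
Compare {#1, #2}: shipping cost 362 + fixed 70 = 432.
Compare {#1, #3}: shipping cost 362 + fixed 103 = 465.
Compare {#1, #2, #3}: shipping cost 362 + fixed 124 = 486.
All other subsets cost ≥ 432. Minimum total cost: 411.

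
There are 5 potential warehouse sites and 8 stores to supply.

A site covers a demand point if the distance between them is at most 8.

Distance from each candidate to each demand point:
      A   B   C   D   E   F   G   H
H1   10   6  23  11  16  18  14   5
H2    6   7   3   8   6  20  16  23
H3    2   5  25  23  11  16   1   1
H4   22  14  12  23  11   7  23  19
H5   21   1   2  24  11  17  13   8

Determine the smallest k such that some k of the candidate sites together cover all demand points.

3

Coverage sets (demand points within 8 of each site):
  H1: {B, H}
  H2: {A, B, C, D, E}
  H3: {A, B, G, H}
  H4: {F}
  H5: {B, C, H}
No 2 sites suffice: every size-2 union leaves at least one demand point uncovered.
But {H2, H3, H4} covers everything, so the minimum is 3.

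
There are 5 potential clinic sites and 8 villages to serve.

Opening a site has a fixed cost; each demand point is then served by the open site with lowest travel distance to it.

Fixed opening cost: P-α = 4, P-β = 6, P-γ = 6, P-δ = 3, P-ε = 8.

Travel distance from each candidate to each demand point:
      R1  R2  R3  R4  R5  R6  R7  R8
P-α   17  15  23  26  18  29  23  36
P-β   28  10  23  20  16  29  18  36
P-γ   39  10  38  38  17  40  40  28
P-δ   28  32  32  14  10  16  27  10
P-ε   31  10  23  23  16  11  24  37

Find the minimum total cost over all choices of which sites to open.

Open {P-α, P-β, P-δ}: assign each demand point to its cheapest open site.
  R1→P-α 17, R2→P-β 10, R3→P-α 23, R4→P-δ 14, R5→P-δ 10, R6→P-δ 16, R7→P-β 18, R8→P-δ 10
  travel distance 118, fixed 13 → total 131.
Compare {P-α, P-δ, P-ε}: travel distance 118 + fixed 15 = 133.
Compare {P-α, P-β, P-δ, P-ε}: travel distance 113 + fixed 21 = 134.
Compare {P-α, P-δ}: travel distance 128 + fixed 7 = 135.
All other subsets cost ≥ 133. Minimum total cost: 131.

131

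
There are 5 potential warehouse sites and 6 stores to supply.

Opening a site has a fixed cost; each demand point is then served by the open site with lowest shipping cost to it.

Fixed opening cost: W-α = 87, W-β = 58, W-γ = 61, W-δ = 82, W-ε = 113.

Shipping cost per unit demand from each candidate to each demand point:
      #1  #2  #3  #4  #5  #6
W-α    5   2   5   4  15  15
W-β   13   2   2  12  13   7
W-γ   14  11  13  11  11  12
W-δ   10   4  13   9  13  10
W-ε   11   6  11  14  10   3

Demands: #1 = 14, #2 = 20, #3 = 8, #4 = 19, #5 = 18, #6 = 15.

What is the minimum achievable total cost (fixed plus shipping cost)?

Open {W-α, W-ε}: assign each demand point to its cheapest open site.
  #1→W-α 14×5=70, #2→W-α 20×2=40, #3→W-α 8×5=40, #4→W-α 19×4=76, #5→W-ε 18×10=180, #6→W-ε 15×3=45
  shipping cost 451, fixed 200 → total 651.
Compare {W-α, W-β, W-ε}: shipping cost 427 + fixed 258 = 685.
Compare {W-α, W-β}: shipping cost 541 + fixed 145 = 686.
Compare {W-α, W-β, W-γ}: shipping cost 505 + fixed 206 = 711.
All other subsets cost ≥ 685. Minimum total cost: 651.

651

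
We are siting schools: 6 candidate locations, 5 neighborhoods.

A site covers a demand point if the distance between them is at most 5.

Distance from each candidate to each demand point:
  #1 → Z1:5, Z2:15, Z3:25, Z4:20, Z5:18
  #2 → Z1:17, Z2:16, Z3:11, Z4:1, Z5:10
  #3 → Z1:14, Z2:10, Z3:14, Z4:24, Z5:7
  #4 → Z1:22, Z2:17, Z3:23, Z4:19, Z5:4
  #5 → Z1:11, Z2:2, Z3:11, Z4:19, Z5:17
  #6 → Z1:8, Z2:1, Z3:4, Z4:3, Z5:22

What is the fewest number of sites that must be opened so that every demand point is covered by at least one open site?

3

Coverage sets (demand points within 5 of each site):
  #1: {Z1}
  #2: {Z4}
  #3: {}
  #4: {Z5}
  #5: {Z2}
  #6: {Z2, Z3, Z4}
No 2 sites suffice: every size-2 union leaves at least one demand point uncovered.
But {#1, #4, #6} covers everything, so the minimum is 3.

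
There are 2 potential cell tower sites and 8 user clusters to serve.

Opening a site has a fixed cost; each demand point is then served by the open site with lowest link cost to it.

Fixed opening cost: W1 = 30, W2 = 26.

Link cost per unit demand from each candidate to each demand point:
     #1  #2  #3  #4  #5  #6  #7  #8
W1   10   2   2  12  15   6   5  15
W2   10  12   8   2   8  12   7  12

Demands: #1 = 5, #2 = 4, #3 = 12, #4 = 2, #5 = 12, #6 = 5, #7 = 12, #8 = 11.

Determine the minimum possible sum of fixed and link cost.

460

Open {W1, W2}: assign each demand point to its cheapest open site.
  #1→W1 5×10=50, #2→W1 4×2=8, #3→W1 12×2=24, #4→W2 2×2=4, #5→W2 12×8=96, #6→W1 5×6=30, #7→W1 12×5=60, #8→W2 11×12=132
  link cost 404, fixed 56 → total 460.
Compare {W1}: link cost 541 + fixed 30 = 571.
Compare {W2}: link cost 570 + fixed 26 = 596.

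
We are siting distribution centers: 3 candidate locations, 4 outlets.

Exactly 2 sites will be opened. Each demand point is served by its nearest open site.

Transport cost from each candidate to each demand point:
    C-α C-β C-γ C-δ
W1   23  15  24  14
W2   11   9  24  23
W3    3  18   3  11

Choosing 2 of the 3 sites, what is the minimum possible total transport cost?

Open {W2, W3}.
  C-α→W3 3, C-β→W2 9, C-γ→W3 3, C-δ→W3 11  ⇒ total 26.
Compare {W1, W3}: total 32.
Compare {W1, W2}: total 58.

26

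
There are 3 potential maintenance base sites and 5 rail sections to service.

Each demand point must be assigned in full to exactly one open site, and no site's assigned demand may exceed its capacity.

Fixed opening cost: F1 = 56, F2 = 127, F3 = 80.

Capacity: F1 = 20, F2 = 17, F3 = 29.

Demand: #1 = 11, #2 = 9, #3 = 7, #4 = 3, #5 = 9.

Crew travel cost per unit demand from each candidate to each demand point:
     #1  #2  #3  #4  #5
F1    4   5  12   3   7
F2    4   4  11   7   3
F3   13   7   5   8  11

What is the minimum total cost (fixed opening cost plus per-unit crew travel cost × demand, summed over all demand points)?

Open {F1, F3}; cheapest assignment that respects the capacities:
  F1 (cap 20, load 20): #1, #5 — cost 11×4 + 9×7 = 107
  F3 (cap 29, load 19): #2, #3, #4 — cost 9×7 + 7×5 + 3×8 = 122
  Shipping 229, fixed 136 → total 365.
  Any other capacity-feasible assignment to {F1, F3} ships for at least 229.
Compare {F1, F2, F3}: its best feasible assignment gives total 435.
Compare {F2, F3}: its best feasible assignment gives total 469.
Every other set of open sites that can feasibly serve all demand totals ≥ 435 even under its best assignment. Minimum: 365.

365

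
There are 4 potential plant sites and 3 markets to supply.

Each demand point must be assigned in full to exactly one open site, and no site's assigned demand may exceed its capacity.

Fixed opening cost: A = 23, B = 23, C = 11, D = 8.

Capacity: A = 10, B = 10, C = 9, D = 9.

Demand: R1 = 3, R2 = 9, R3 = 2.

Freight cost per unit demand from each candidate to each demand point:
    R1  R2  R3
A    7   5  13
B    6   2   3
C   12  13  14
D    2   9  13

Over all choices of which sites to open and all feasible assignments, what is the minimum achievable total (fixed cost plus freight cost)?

Open {B, D}; cheapest assignment that respects the capacities:
  B (cap 10, load 9): R2 — cost 9×2 = 18
  D (cap 9, load 5): R1, R3 — cost 3×2 + 2×13 = 32
  Shipping 50, fixed 31 → total 81.
  Any other capacity-feasible assignment to {B, D} ships for at least 50.
Compare {B, C, D}: its best feasible assignment gives total 92.
Compare {A, B, D}: its best feasible assignment gives total 104.
Every other set of open sites that can feasibly serve all demand totals ≥ 92 even under its best assignment. Minimum: 81.

81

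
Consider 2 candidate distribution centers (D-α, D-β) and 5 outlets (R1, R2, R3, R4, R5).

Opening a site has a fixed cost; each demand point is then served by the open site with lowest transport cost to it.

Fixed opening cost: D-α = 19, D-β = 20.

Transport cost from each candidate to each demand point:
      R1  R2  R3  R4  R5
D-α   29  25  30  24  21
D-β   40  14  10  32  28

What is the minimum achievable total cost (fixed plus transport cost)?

137

Open {D-α, D-β}: assign each demand point to its cheapest open site.
  R1→D-α 29, R2→D-β 14, R3→D-β 10, R4→D-α 24, R5→D-α 21
  transport cost 98, fixed 39 → total 137.
Compare {D-β}: transport cost 124 + fixed 20 = 144.
Compare {D-α}: transport cost 129 + fixed 19 = 148.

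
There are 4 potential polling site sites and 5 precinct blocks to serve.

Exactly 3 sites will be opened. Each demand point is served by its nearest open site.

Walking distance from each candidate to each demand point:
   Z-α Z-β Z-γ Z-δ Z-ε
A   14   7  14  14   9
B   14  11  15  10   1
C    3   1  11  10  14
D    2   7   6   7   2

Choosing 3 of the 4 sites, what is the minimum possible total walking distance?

Open {B, C, D}.
  Z-α→D 2, Z-β→C 1, Z-γ→D 6, Z-δ→D 7, Z-ε→B 1  ⇒ total 17.
Compare {A, C, D}: total 18.
Compare {A, B, D}: total 23.
No size-3 selection does better; minimum is 17.

17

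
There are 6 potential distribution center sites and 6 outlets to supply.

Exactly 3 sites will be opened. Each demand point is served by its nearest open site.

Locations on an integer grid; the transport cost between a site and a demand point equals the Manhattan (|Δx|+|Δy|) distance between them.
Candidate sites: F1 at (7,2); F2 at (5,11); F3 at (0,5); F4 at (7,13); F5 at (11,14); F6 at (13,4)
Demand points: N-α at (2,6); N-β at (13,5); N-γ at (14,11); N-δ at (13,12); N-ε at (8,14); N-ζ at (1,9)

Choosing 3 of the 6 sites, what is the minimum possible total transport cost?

Open {F3, F5, F6}.
  N-α→F3 3, N-β→F6 1, N-γ→F5 6, N-δ→F5 4, N-ε→F5 3, N-ζ→F3 5  ⇒ total 22.
Compare {F3, F4, F6}: total 26.
Compare {F2, F5, F6}: total 28.
No size-3 selection does better; minimum is 22.

22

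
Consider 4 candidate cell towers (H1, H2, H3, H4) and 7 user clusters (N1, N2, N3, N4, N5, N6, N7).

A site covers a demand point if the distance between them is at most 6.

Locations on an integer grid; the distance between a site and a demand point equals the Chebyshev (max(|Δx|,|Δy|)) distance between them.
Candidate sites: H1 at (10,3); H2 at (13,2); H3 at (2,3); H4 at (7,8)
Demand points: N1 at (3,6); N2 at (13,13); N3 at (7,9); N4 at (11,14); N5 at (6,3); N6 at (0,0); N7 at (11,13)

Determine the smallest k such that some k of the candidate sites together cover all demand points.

Coverage sets (demand points within 6 of each site):
  H1: {N3, N5}
  H2: {}
  H3: {N1, N3, N5, N6}
  H4: {N1, N2, N3, N4, N5, N7}
No single site covers all 7 demand points.
But {H3, H4} covers everything, so the minimum is 2.

2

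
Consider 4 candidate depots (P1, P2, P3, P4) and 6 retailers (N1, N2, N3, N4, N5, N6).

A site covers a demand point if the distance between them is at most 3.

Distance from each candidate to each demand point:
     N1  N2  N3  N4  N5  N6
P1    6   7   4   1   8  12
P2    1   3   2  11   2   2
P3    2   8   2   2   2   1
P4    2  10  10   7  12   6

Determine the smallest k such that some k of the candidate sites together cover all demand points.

Coverage sets (demand points within 3 of each site):
  P1: {N4}
  P2: {N1, N2, N3, N5, N6}
  P3: {N1, N3, N4, N5, N6}
  P4: {N1}
No single site covers all 6 demand points.
But {P1, P2} covers everything, so the minimum is 2.

2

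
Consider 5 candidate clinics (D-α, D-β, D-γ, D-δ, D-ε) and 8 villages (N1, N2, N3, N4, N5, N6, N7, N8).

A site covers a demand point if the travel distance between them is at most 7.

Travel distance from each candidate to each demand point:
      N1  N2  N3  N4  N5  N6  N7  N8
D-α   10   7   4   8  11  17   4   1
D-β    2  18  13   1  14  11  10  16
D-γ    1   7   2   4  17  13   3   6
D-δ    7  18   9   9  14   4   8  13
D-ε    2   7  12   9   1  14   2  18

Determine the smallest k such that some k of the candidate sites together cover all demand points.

3

Coverage sets (demand points within 7 of each site):
  D-α: {N2, N3, N7, N8}
  D-β: {N1, N4}
  D-γ: {N1, N2, N3, N4, N7, N8}
  D-δ: {N1, N6}
  D-ε: {N1, N2, N5, N7}
No 2 sites suffice: every size-2 union leaves at least one demand point uncovered.
But {D-γ, D-δ, D-ε} covers everything, so the minimum is 3.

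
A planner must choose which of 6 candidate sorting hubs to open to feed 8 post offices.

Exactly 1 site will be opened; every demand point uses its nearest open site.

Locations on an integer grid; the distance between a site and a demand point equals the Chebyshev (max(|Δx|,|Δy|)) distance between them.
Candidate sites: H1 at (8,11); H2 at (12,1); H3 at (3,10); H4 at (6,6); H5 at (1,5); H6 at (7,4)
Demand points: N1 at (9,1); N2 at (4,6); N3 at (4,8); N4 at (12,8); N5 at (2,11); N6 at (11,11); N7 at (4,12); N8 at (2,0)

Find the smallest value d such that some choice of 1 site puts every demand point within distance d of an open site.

6

Open {H4}.
  Farthest demand point is N4 at distance 6 (to H4); all others are ≤ 6.
With {H6} the worst case is 8.
With {H3} the worst case is 10.
No size-1 selection achieves below 6.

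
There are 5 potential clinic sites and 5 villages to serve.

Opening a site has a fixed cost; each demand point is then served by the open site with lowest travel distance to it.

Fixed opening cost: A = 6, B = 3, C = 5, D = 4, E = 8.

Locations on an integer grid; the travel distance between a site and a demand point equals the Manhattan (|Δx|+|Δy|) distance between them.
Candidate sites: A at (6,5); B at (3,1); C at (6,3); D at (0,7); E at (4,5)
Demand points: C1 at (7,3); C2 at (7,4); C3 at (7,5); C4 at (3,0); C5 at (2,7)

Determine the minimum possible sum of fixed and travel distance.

21

Open {B, C, D}: assign each demand point to its cheapest open site.
  C1→C 1, C2→C 2, C3→C 3, C4→B 1, C5→D 2
  travel distance 9, fixed 12 → total 21.
Compare {A, B}: travel distance 13 + fixed 9 = 22.
Compare {B, C}: travel distance 14 + fixed 8 = 22.
Compare {A, B, D}: travel distance 9 + fixed 13 = 22.
All other subsets cost ≥ 22. Minimum total cost: 21.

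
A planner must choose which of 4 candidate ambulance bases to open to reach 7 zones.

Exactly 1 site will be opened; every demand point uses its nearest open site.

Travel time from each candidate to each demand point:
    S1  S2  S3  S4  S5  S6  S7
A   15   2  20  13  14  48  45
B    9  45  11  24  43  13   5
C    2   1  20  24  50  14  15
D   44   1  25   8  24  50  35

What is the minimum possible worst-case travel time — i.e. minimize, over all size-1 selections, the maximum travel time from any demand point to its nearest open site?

Open {B}.
  Farthest demand point is S2 at travel time 45 (to B); all others are ≤ 45.
With {A} the worst case is 48.
With {C} the worst case is 50.
No size-1 selection achieves below 45.

45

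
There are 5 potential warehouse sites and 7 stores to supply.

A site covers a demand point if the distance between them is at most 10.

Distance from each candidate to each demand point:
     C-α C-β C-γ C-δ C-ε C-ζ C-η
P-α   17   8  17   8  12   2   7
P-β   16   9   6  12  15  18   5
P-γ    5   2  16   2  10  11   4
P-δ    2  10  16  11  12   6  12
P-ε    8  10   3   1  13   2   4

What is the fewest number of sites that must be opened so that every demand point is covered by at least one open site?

2

Coverage sets (demand points within 10 of each site):
  P-α: {C-β, C-δ, C-ζ, C-η}
  P-β: {C-β, C-γ, C-η}
  P-γ: {C-α, C-β, C-δ, C-ε, C-η}
  P-δ: {C-α, C-β, C-ζ}
  P-ε: {C-α, C-β, C-γ, C-δ, C-ζ, C-η}
No single site covers all 7 demand points.
But {P-γ, P-ε} covers everything, so the minimum is 2.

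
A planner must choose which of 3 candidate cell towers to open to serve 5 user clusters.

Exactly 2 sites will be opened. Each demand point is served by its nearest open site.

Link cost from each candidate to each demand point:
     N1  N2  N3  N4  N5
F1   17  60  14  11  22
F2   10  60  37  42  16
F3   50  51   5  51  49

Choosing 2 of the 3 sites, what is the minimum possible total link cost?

106

Open {F1, F3}.
  N1→F1 17, N2→F3 51, N3→F3 5, N4→F1 11, N5→F1 22  ⇒ total 106.
Compare {F1, F2}: total 111.
Compare {F2, F3}: total 124.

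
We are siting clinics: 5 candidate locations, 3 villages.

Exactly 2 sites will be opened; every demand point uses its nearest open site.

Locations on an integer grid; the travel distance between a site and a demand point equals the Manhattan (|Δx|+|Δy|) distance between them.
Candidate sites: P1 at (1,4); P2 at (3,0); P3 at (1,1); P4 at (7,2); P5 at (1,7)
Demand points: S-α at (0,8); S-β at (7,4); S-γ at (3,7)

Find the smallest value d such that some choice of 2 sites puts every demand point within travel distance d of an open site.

2

Open {P4, P5}.
  Farthest demand point is S-α at travel distance 2 (to P5); all others are ≤ 2.
With {P1, P4} the worst case is 5.
With {P1, P2} the worst case is 6.
No size-2 selection achieves below 2.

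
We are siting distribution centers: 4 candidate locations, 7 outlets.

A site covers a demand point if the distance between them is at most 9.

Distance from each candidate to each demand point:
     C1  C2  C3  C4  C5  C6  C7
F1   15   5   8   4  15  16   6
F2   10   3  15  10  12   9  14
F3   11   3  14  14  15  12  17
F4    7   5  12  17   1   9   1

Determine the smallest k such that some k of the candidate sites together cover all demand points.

Coverage sets (demand points within 9 of each site):
  F1: {C2, C3, C4, C7}
  F2: {C2, C6}
  F3: {C2}
  F4: {C1, C2, C5, C6, C7}
No single site covers all 7 demand points.
But {F1, F4} covers everything, so the minimum is 2.

2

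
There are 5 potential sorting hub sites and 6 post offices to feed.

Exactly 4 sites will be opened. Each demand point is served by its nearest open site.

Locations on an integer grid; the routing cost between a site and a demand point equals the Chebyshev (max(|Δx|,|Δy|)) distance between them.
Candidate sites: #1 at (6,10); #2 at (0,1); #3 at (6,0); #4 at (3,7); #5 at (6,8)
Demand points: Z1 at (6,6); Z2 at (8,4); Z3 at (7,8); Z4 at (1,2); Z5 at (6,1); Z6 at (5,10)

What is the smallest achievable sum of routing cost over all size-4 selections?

Open {#1, #2, #3, #5}.
  Z1→#5 2, Z2→#3 4, Z3→#5 1, Z4→#2 1, Z5→#3 1, Z6→#1 1  ⇒ total 10.
Compare {#2, #3, #4, #5}: total 11.
Compare {#1, #2, #3, #4}: total 12.
No size-4 selection does better; minimum is 10.

10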